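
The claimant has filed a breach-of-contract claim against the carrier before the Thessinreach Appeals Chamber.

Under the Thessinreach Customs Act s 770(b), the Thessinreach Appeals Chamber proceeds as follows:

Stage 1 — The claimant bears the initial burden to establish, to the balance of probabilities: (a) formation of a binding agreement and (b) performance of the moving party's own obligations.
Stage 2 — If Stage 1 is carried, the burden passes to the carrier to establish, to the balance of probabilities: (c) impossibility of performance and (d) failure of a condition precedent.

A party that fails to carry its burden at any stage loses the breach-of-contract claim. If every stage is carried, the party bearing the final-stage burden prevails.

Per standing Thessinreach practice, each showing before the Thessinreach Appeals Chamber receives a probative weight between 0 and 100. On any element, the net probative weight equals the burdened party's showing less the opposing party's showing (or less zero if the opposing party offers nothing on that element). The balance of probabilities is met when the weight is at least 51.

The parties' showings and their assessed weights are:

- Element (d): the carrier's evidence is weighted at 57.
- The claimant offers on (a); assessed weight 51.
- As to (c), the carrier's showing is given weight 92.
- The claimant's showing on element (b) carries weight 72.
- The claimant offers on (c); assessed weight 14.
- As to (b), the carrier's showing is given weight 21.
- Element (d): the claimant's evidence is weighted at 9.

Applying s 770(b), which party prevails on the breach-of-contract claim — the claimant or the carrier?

claimant

Stage 1 — burden on claimant; standard: the balance of probabilities (weight is at least 51).
    (a): 51 ≥ 51 [met]
    (b): 72 − 21 = 51 ≥ 51 [met]
  Stage 1 is satisfied; the onus moves to the carrier.
Stage 2 — burden on carrier; standard: the balance of probabilities (weight is at least 51).
    (c): 92 − 14 = 78 ≥ 51 [met]
    (d): 57 − 9 = 48 < 51 [not met]
  The carrier does not carry Stage 2.
So the claimant prevails.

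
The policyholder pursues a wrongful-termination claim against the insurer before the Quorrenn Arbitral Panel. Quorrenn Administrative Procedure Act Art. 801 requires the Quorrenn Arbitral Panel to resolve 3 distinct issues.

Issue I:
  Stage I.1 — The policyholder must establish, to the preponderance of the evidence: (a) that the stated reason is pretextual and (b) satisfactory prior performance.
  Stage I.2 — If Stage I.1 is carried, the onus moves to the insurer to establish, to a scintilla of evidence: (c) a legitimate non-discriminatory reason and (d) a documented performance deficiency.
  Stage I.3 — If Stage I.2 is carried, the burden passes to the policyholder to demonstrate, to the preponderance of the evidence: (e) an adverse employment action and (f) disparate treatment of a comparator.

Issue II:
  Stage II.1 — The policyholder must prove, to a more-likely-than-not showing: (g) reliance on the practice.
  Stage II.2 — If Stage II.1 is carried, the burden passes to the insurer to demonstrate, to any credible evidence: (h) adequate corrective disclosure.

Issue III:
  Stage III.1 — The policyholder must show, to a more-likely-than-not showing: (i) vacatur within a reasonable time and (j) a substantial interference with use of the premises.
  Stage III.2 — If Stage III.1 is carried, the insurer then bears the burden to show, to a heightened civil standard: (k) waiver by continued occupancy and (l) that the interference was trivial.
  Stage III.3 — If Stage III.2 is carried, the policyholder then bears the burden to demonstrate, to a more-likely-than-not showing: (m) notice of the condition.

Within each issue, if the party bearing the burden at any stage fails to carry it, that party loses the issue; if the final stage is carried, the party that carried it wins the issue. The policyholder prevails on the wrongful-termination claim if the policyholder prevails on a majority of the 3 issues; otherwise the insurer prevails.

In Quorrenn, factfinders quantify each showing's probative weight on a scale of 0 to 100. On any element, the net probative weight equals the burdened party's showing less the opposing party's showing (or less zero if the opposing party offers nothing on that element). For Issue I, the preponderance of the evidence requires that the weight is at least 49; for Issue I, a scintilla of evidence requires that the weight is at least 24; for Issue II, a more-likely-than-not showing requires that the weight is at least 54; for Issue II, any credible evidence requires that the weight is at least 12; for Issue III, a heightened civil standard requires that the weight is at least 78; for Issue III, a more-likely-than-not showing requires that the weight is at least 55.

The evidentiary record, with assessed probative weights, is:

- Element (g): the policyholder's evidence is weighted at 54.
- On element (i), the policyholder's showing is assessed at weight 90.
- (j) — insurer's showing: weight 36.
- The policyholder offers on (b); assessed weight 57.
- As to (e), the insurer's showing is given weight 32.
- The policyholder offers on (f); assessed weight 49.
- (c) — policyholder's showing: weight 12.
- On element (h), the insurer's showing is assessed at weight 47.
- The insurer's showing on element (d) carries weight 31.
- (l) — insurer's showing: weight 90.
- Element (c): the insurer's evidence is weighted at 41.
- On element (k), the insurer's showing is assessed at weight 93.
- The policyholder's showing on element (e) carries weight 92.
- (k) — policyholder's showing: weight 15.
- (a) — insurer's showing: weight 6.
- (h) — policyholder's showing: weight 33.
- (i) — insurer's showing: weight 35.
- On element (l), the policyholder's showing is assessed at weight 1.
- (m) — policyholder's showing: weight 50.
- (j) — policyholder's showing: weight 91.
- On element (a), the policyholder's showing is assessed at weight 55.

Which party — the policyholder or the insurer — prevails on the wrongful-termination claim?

— Issue I —
Stage I.1 — burden on policyholder; standard: the preponderance of the evidence (weight is at least 49).
    (a): 55 − 6 = 49 ≥ 49 [met]
    (b): 57 ≥ 49 [met]
  Stage I.1 carried; the burden shifts to the insurer.
Stage I.2 — burden on insurer; standard: a scintilla of evidence (weight is at least 24).
    (c): 41 − 12 = 29 ≥ 24 [met]
    (d): 31 ≥ 24 [met]
  The insurer carries Stage I.2; the policyholder now bears the burden.
Stage I.3 — burden on policyholder; standard: the preponderance of the evidence (weight is at least 49).
    (e): 92 − 32 = 60 ≥ 49 [met]
    (f): 49 ≥ 49 [met]
  The policyholder carries the last stage.
Every stage carried; the policyholder prevails on this issue.
— Issue II —
Stage II.1 (policyholder, a more-likely-than-not showing, weight is at least 54): (g) 54 ≥ 54 — meets.
  Stage II.1 carried; the burden shifts to the insurer.
Stage II.2 (insurer, any credible evidence, weight is at least 12): (h) net 47−33=14 ≥ 12 — meets.
  The insurer carries the last stage.
With every stage satisfied, the insurer prevails on this issue.
— Issue III —
At Stage III.1 the policyholder must meet a more-likely-than-not showing (weight is at least 55): on (i) the weight is 90 less the opposing 35 gives net 55, ≥ 55, so (i) meets the standard; on (j) the weight is 91 less the opposing 36 gives net 55, ≥ 55, so (j) meets the standard.
  The policyholder carries Stage III.1; the insurer now bears the burden.
At Stage III.2 the insurer must meet a heightened civil standard (weight is at least 78): on (k) the weight is 93 less the opposing 15 gives net 78, ≥ 78, so (k) meets the standard; on (l) the weight is 90 less the opposing 1 gives net 89, which does reach 78, so (l) meets the standard.
  The insurer carries Stage III.2; the policyholder now bears the burden.
At Stage III.3 the policyholder must meet a more-likely-than-not showing (weight is at least 55): on (m) the weight is 50, which does not reach 55, so (m) does not meet the standard.
  Stage III.3 not carried; the policyholder fails its burden.
The analysis ends at Stage III.3; the insurer prevails on this issue.
Per-issue: Issue I → policyholder; Issue II → insurer; Issue III → insurer. The policyholder must prevail on a majority of issues; overall, the insurer prevails.

insurer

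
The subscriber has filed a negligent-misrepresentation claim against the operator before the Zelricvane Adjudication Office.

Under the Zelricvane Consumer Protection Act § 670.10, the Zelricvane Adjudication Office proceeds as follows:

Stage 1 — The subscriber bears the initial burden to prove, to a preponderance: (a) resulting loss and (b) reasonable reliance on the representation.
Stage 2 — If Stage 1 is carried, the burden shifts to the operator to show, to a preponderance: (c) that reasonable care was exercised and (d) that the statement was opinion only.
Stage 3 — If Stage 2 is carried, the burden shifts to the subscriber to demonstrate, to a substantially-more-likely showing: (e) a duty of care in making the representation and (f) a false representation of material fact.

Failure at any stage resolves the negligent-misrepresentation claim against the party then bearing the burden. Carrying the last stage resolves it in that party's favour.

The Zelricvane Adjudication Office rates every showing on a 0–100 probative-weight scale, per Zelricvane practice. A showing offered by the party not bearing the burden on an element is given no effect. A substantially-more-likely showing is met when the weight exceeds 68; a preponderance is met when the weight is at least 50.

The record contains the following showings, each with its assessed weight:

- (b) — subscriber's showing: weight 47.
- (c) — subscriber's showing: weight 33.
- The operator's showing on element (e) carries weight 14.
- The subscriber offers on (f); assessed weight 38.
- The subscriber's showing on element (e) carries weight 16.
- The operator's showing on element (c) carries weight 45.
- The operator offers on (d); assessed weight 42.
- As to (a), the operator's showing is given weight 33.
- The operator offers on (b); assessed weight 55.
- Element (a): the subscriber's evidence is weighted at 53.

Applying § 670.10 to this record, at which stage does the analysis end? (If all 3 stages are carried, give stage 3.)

At Stage 1 the subscriber must meet a preponderance (weight is at least 50): on (a) the weight is 53 (the operator's 33 is given no effect), which does reach 50, so (a) meets the standard; on (b) the weight is 47 (the operator's 55 is given no effect), < 50, so (b) does not meet the standard.
  Not every element is met, so the subscriber fails to carry Stage 1.
So the operator prevails.

stage 1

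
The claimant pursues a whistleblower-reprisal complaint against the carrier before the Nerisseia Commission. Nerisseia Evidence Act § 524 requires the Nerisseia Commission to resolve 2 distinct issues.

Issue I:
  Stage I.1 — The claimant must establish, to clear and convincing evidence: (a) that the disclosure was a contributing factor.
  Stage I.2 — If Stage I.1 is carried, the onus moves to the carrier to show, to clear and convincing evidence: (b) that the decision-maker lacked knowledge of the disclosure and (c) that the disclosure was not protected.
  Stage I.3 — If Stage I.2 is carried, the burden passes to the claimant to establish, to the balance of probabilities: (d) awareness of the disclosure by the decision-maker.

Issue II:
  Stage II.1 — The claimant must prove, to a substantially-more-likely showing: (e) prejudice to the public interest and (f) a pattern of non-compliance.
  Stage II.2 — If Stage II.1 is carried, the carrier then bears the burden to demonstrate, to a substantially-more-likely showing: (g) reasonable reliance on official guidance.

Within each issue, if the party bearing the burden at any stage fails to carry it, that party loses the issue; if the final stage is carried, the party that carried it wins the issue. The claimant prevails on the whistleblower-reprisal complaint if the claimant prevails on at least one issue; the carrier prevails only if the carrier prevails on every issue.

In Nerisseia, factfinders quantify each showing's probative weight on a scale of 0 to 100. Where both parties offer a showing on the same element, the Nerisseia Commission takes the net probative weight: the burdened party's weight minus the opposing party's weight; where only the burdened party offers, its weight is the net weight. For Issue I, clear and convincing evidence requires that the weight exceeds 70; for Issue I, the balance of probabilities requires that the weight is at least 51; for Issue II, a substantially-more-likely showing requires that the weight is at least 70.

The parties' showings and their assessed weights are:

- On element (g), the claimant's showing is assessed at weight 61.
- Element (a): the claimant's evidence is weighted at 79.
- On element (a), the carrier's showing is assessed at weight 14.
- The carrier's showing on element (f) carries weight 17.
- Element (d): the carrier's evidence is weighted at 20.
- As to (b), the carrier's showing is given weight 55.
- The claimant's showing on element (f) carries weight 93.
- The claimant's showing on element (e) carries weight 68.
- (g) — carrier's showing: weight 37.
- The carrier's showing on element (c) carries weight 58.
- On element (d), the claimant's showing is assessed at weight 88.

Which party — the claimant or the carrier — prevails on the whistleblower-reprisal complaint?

— Issue I —
Stage I.1 (claimant, clear and convincing evidence, weight exceeds 70): (a) net 79−14=65 ≤ 70 — fails.
  The claimant does not carry Stage I.1.
The carrier prevails on this issue.
— Issue II —
At Stage II.1 the claimant must meet a substantially-more-likely showing (weight is at least 70): on (e) the weight is 68, which does not reach 70, so (e) does not meet the standard; on (f) the weight is 93 less the opposing 17 gives net 76, ≥ 70, so (f) meets the standard.
  Stage II.1 not carried; the claimant fails its burden.
So the carrier prevails on this issue.
Per-issue: Issue I → carrier; Issue II → carrier. The claimant must prevail on at least one issue; overall, the carrier prevails.

carrier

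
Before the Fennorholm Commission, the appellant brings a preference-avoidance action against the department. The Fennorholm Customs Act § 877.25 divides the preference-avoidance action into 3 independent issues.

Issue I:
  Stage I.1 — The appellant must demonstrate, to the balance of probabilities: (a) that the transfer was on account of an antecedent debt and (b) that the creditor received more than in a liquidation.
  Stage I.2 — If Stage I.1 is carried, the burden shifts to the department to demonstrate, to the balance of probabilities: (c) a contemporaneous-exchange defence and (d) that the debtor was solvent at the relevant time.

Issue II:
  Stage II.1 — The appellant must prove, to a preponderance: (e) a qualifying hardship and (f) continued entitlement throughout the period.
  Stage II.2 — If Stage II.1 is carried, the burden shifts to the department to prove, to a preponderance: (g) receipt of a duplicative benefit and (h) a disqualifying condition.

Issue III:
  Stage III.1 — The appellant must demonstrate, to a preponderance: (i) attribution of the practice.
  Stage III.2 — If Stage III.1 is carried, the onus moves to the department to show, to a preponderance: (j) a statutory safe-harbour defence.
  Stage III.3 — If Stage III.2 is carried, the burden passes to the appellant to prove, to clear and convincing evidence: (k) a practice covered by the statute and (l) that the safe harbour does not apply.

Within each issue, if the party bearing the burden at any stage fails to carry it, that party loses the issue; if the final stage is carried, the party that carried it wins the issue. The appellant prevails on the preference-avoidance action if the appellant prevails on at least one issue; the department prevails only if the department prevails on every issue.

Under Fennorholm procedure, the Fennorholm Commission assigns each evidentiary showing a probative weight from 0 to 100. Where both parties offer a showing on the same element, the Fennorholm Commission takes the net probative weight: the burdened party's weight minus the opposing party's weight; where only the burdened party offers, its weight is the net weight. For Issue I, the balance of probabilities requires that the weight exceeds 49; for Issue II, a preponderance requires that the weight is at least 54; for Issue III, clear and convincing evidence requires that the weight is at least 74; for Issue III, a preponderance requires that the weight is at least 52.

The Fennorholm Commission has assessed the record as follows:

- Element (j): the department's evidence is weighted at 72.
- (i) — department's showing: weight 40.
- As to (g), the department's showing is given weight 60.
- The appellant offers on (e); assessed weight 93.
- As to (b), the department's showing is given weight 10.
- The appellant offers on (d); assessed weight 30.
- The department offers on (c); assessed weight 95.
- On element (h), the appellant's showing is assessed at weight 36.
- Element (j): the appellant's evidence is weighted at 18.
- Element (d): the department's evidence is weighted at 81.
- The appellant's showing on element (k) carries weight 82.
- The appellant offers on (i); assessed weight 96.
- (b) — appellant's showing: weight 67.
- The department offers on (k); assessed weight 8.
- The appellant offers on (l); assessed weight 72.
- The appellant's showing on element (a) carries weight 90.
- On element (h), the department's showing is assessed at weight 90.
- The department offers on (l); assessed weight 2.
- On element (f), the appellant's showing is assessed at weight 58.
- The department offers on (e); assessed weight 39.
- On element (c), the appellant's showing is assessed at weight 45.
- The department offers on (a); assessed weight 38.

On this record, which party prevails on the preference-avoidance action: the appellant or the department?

department

— Issue I —
Stage I.1 — burden on appellant; standard: the balance of probabilities (weight exceeds 49).
    (a): 90 − 38 = 52 > 49 [met]
    (b): 67 − 10 = 57 > 49 [met]
  Stage I.1 carried; the burden shifts to the department.
Stage I.2 — burden on department; standard: the balance of probabilities (weight exceeds 49).
    (c): 95 − 45 = 50 > 49 [met]
    (d): 81 − 30 = 51 > 49 [met]
  All elements met at the final stage.
With every stage satisfied, the department prevails on this issue.
— Issue II —
Stage II.1 — burden on appellant; standard: a preponderance (weight is at least 54).
    (e): 93 − 39 = 54 ≥ 54 [met]
    (f): 58 ≥ 54 [met]
  The appellant carries Stage II.1; the department now bears the burden.
Stage II.2 — burden on department; standard: a preponderance (weight is at least 54).
    (g): 60 ≥ 54 [met]
    (h): 90 − 36 = 54 ≥ 54 [met]
  All elements met at the final stage.
With every stage satisfied, the department prevails on this issue.
— Issue III —
Stage III.1 (appellant, a preponderance, weight is at least 52): (i) net 96−40=56 ≥ 52 — meets.
  All elements met. The burden passes to the department.
Stage III.2 (department, a preponderance, weight is at least 52): (j) net 72−18=54 ≥ 52 — meets.
  The department carries Stage III.2; the appellant now bears the burden.
Stage III.3 (appellant, clear and convincing evidence, weight is at least 74): (k) net 82−8=74 ≥ 74 — meets; (l) net 72−2=70 < 74 — fails.
  Stage III.3 not carried; the appellant fails its burden.
The department prevails on this issue.
Per-issue: Issue I → department; Issue II → department; Issue III → department. The appellant must prevail on at least one issue; overall, the department prevails.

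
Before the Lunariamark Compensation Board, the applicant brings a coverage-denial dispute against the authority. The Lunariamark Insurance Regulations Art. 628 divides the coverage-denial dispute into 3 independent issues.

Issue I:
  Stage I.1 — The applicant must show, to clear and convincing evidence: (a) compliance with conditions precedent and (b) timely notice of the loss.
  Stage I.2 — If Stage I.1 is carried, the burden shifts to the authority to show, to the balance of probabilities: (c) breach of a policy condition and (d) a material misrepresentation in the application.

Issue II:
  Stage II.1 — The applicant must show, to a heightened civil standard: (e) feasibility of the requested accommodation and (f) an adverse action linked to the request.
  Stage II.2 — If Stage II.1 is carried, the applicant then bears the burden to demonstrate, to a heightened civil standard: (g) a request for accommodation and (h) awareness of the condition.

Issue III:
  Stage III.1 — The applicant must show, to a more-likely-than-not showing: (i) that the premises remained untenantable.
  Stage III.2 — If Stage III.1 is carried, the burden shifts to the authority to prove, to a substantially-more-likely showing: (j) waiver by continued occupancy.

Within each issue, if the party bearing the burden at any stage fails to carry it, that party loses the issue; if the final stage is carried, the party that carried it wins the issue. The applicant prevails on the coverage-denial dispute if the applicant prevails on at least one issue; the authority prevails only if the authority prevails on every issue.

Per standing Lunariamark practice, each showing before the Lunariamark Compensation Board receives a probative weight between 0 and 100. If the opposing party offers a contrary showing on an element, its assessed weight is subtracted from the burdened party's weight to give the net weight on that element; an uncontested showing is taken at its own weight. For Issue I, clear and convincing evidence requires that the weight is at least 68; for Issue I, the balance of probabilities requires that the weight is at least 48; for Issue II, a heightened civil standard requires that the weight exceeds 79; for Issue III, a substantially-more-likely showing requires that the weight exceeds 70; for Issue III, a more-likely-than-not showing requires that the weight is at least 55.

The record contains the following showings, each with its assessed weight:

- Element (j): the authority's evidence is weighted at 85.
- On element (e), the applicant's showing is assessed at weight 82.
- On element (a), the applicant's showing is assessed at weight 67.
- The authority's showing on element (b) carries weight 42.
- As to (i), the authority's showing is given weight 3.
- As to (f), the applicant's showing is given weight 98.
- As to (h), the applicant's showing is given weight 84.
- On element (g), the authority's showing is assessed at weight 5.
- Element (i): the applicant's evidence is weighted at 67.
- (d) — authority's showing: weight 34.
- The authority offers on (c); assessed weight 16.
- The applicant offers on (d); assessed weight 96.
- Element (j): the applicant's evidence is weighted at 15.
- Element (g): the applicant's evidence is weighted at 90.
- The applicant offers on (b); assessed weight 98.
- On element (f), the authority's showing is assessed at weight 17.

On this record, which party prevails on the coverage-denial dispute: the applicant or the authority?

applicant

— Issue I —
At Stage I.1 the applicant must meet clear and convincing evidence (weight is at least 68): on (a) the weight is 67, < 68, so (a) does not meet the standard; on (b) the weight is 98 less the opposing 42 gives net 56, which does not reach 68, so (b) does not meet the standard.
  Not every element is met, so the applicant fails to carry Stage I.1.
The authority prevails on this issue.
— Issue II —
Stage II.1 (applicant, a heightened civil standard, weight exceeds 79): (e) 82 > 79 — meets; (f) net 98−17=81 > 79 — meets.
  Stage II.1 carried; the burden remains with the applicant.
Stage II.2 (applicant, a heightened civil standard, weight exceeds 79): (g) net 90−5=85 > 79 — meets; (h) 84 > 79 — meets.
  Stage II.2 carried; the final stage is satisfied.
With every stage satisfied, the applicant prevails on this issue.
— Issue III —
At Stage III.1 the applicant must meet a more-likely-than-not showing (weight is at least 55): on (i) the weight is 67 less the opposing 3 gives net 64, ≥ 55, so (i) meets the standard.
  All elements met. The burden passes to the authority.
At Stage III.2 the authority must meet a substantially-more-likely showing (weight exceeds 70): on (j) the weight is 85 less the opposing 15 gives net 70, which does not exceed 70, so (j) does not meet the standard.
  Stage III.2 not carried; the authority fails its burden.
The analysis ends at Stage III.2; the applicant prevails on this issue.
Per-issue: Issue I → authority; Issue II → applicant; Issue III → applicant. The applicant must prevail on at least one issue; overall, the applicant prevails.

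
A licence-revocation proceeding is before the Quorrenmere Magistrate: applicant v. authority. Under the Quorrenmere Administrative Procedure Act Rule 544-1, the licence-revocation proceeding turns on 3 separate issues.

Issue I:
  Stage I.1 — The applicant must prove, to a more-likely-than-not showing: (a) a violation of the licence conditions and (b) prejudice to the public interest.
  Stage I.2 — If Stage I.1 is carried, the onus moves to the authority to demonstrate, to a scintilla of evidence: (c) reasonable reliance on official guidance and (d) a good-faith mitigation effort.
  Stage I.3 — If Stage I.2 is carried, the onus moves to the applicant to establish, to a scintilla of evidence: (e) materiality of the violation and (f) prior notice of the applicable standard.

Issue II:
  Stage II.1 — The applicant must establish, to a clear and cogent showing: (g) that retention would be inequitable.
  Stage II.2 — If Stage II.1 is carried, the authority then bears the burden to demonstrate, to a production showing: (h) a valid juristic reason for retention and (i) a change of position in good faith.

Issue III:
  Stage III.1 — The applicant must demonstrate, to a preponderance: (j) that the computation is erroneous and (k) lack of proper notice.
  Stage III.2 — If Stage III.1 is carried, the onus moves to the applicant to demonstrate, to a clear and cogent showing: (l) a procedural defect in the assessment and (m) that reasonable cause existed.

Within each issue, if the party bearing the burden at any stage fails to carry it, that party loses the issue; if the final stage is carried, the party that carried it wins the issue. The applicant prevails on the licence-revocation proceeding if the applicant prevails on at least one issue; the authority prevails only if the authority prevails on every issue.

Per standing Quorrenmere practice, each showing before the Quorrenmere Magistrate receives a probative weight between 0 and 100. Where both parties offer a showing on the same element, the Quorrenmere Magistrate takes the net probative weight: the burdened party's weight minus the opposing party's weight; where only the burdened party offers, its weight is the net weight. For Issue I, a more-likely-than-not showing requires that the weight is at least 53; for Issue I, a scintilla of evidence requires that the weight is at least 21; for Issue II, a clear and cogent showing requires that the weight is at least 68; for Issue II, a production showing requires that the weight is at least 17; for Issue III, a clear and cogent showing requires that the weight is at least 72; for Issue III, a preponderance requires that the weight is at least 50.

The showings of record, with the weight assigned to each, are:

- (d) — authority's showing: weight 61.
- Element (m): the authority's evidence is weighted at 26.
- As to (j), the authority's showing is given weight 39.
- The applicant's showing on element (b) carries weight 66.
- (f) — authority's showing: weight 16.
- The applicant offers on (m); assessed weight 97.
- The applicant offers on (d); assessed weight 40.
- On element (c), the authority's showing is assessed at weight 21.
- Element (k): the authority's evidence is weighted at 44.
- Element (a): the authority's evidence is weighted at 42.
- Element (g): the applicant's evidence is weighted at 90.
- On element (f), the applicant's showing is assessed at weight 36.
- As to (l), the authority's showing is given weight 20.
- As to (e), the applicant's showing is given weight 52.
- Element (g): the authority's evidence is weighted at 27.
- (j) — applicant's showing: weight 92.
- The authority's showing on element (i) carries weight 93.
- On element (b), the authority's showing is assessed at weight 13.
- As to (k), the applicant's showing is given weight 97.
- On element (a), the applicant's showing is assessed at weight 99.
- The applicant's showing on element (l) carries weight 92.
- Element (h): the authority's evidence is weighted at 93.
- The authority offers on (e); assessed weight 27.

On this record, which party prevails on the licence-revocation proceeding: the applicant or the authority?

authority

— Issue I —
At Stage I.1 the applicant must meet a more-likely-than-not showing (weight is at least 53): on (a) the weight is 99 less the opposing 42 gives net 57, which does reach 53, so (a) meets the standard; on (b) the weight is 66 less the opposing 13 gives net 53, ≥ 53, so (b) meets the standard.
  All elements met. The burden passes to the authority.
At Stage I.2 the authority must meet a scintilla of evidence (weight is at least 21): on (c) the weight is 21, which does reach 21, so (c) meets the standard; on (d) the weight is 61 less the opposing 40 gives net 21, ≥ 21, so (d) meets the standard.
  Stage I.2 is satisfied; the onus moves to the applicant.
At Stage I.3 the applicant must meet a scintilla of evidence (weight is at least 21): on (e) the weight is 52 less the opposing 27 gives net 25, which does reach 21, so (e) meets the standard; on (f) the weight is 36 less the opposing 16 gives net 20, < 21, so (f) does not meet the standard.
  Stage I.3 not carried; the applicant fails its burden.
So the authority prevails on this issue.
— Issue II —
Stage II.1 (applicant, a clear and cogent showing, weight is at least 68): (g) net 90−27=63 < 68 — fails.
  The applicant does not carry Stage II.1.
The authority prevails on this issue.
— Issue III —
Stage III.1 (applicant, a preponderance, weight is at least 50): (j) net 92−39=53 ≥ 50 — meets; (k) net 97−44=53 ≥ 50 — meets.
  Stage III.1 is satisfied; the applicant continues to bear the burden.
Stage III.2 (applicant, a clear and cogent showing, weight is at least 72): (l) net 92−20=72 ≥ 72 — meets; (m) net 97−26=71 < 72 — fails.
  Not every element is met, so the applicant fails to carry Stage III.2.
The analysis ends at Stage III.2; the authority prevails on this issue.
Per-issue: Issue I → authority; Issue II → authority; Issue III → authority. The applicant must prevail on at least one issue; overall, the authority prevails.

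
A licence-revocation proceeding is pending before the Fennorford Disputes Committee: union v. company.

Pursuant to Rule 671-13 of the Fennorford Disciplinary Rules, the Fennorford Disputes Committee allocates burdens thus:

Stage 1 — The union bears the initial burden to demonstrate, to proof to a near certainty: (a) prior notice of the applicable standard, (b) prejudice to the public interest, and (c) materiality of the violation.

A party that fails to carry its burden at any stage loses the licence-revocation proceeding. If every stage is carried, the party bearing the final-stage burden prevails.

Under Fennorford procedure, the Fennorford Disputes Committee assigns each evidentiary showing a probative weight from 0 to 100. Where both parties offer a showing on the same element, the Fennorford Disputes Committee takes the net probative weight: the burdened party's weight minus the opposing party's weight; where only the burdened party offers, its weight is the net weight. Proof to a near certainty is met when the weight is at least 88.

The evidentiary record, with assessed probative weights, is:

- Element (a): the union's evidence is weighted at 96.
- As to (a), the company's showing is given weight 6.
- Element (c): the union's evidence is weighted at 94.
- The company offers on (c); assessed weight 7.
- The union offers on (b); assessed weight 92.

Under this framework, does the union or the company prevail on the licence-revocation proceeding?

company

At Stage 1 the union must meet proof to a near certainty (weight is at least 88): on (a) the weight is 96 less the opposing 6 gives net 90, which does reach 88, so (a) meets the standard; on (b) the weight is 92, which does reach 88, so (b) meets the standard; on (c) the weight is 94 less the opposing 7 gives net 87, which does not reach 88, so (c) does not meet the standard.
  Not every element is met, so the union fails to carry Stage 1.
The company prevails.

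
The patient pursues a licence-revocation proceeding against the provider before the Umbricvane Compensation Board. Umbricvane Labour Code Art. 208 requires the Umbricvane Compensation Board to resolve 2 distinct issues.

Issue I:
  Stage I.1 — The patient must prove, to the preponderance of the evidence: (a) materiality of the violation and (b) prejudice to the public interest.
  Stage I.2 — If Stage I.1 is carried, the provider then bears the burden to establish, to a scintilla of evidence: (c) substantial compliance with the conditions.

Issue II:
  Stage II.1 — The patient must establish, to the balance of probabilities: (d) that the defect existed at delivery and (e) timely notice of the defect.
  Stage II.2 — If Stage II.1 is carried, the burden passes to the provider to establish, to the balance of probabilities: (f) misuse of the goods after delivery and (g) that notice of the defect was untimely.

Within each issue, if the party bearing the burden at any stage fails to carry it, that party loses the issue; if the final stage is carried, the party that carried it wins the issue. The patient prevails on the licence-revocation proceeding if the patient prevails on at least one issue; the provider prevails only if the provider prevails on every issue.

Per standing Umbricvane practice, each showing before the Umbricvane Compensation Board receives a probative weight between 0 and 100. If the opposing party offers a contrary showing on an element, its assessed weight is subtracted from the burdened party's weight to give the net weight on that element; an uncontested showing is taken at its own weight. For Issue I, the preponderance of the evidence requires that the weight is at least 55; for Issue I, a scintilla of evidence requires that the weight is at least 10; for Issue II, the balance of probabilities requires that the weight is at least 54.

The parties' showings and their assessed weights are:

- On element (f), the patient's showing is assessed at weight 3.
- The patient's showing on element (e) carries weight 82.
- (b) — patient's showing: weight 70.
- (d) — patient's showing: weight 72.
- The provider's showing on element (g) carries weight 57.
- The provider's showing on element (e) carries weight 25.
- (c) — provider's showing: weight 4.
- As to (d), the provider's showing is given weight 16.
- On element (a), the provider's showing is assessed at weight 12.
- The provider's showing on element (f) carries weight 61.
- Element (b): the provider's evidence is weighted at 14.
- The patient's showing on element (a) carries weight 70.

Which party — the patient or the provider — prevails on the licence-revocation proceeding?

— Issue I —
Stage I.1 (patient, the preponderance of the evidence, weight is at least 55): (a) net 70−12=58 ≥ 55 — meets; (b) net 70−14=56 ≥ 55 — meets.
  Stage I.1 is satisfied; the onus moves to the provider.
Stage I.2 (provider, a scintilla of evidence, weight is at least 10): (c) 4 < 10 — fails.
  Stage I.2 not carried; the provider fails its burden.
The patient prevails on this issue.
— Issue II —
Stage II.1 (patient, the balance of probabilities, weight is at least 54): (d) net 72−16=56 ≥ 54 — meets; (e) net 82−25=57 ≥ 54 — meets.
  The patient carries Stage II.1; the provider now bears the burden.
Stage II.2 (provider, the balance of probabilities, weight is at least 54): (f) net 61−3=58 ≥ 54 — meets; (g) 57 ≥ 54 — meets.
  Stage II.2 carried; the final stage is satisfied.
All stages carried — the provider prevails on this issue.
Per-issue: Issue I → patient; Issue II → provider. The patient must prevail on at least one issue; overall, the patient prevails.

patient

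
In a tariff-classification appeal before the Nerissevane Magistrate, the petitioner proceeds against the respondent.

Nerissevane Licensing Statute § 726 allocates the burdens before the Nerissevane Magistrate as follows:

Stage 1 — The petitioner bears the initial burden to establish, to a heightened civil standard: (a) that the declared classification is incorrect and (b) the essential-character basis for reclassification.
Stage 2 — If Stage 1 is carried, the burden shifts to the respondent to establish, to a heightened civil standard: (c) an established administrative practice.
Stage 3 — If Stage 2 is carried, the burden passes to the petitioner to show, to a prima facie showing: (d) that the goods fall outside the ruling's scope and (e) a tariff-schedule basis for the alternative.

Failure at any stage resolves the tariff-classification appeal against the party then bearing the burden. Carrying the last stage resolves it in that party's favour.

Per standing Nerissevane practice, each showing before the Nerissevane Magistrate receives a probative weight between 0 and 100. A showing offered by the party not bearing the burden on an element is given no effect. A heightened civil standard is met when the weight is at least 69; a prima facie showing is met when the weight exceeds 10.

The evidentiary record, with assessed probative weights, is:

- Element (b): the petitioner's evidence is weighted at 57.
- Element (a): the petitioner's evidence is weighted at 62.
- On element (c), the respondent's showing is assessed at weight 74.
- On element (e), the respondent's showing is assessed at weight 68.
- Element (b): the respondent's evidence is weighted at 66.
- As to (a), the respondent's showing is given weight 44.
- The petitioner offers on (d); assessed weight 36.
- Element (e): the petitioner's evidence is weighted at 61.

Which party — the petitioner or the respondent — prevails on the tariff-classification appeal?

respondent

Stage 1 — burden on petitioner; standard: a heightened civil standard (weight is at least 69).
    (a): 62 (respondent's 44 disregarded) < 69 [not met]
    (b): 57 (respondent's 66 disregarded) < 69 [not met]
  Not every element is met, so the petitioner fails to carry Stage 1.
The analysis ends at Stage 1; the respondent prevails.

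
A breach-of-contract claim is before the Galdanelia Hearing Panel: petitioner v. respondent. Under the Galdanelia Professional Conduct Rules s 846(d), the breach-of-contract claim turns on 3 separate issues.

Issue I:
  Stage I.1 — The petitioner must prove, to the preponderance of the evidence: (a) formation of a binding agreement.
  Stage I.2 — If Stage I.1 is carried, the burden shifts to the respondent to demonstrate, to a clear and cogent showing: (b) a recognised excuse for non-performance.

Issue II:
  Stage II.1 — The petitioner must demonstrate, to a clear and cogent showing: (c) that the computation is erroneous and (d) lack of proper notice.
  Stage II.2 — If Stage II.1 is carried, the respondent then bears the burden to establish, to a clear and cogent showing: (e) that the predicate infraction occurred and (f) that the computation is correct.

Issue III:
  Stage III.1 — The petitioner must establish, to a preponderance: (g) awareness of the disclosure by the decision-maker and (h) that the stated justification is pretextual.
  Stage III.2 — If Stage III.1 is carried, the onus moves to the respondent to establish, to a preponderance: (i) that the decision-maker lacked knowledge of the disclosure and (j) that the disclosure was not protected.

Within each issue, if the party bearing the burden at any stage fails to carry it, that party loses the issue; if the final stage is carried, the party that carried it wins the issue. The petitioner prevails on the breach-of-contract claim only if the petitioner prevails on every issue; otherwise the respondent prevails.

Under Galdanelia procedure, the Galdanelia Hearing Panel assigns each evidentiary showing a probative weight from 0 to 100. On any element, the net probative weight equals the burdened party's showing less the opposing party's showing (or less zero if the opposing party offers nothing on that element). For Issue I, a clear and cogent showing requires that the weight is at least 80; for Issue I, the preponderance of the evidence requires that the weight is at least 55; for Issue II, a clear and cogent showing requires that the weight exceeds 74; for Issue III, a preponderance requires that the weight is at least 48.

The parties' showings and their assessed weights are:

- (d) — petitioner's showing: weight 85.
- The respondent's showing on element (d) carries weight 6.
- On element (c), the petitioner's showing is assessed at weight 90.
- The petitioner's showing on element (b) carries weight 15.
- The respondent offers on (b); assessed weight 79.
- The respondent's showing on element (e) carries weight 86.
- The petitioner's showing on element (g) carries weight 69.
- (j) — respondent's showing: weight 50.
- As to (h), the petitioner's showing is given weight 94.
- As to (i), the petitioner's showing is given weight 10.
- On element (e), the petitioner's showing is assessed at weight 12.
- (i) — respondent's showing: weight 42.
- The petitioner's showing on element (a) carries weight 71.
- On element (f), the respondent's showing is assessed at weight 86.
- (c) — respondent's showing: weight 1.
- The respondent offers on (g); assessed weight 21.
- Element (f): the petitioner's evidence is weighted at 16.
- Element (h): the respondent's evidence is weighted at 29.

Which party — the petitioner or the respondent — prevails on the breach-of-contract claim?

petitioner

— Issue I —
Stage I.1 (petitioner, the preponderance of the evidence, weight is at least 55): (a) 71 ≥ 55 — meets.
  All elements met. The burden passes to the respondent.
Stage I.2 (respondent, a clear and cogent showing, weight is at least 80): (b) net 79−15=64 < 80 — fails.
  Stage I.2 not carried; the respondent fails its burden.
So the petitioner prevails on this issue.
— Issue II —
Stage II.1 — burden on petitioner; standard: a clear and cogent showing (weight exceeds 74).
    (c): 90 − 1 = 89 > 74 [met]
    (d): 85 − 6 = 79 > 74 [met]
  Stage II.1 is satisfied; the onus moves to the respondent.
Stage II.2 — burden on respondent; standard: a clear and cogent showing (weight exceeds 74).
    (e): 86 − 12 = 74 ≤ 74 [not met]
    (f): 86 − 16 = 70 ≤ 74 [not met]
  The respondent does not carry Stage II.2.
So the petitioner prevails on this issue.
— Issue III —
At Stage III.1 the petitioner must meet a preponderance (weight is at least 48): on (g) the weight is 69 less the opposing 21 gives net 48, ≥ 48, so (g) meets the standard; on (h) the weight is 94 less the opposing 29 gives net 65, which does reach 48, so (h) meets the standard.
  All elements met. The burden passes to the respondent.
At Stage III.2 the respondent must meet a preponderance (weight is at least 48): on (i) the weight is 42 less the opposing 10 gives net 32, which does not reach 48, so (i) does not meet the standard; on (j) the weight is 50, which does reach 48, so (j) meets the standard.
  Not every element is met, so the respondent fails to carry Stage III.2.
The petitioner prevails on this issue.
Per-issue: Issue I → petitioner; Issue II → petitioner; Issue III → petitioner. The petitioner must prevail on every issue; overall, the petitioner prevails.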